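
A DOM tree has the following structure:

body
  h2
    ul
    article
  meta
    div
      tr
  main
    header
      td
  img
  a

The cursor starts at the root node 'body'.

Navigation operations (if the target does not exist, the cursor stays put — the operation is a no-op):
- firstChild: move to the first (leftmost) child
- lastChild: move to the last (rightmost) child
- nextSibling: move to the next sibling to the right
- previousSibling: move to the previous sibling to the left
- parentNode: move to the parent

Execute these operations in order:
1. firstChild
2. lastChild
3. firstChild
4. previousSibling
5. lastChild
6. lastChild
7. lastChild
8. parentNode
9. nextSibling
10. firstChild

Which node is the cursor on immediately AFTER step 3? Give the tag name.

After 1 (firstChild): h2
After 2 (lastChild): article
After 3 (firstChild): article (no-op, stayed)

Answer: article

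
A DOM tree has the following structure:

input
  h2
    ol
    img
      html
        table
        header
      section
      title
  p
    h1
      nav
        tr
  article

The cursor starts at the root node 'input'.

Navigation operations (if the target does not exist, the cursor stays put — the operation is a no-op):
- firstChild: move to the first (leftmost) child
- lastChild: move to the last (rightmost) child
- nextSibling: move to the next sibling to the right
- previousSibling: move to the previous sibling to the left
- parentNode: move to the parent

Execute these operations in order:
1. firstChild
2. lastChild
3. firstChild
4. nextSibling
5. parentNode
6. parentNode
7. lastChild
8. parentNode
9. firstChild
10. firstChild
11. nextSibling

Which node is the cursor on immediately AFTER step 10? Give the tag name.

Answer: ol

Derivation:
After 1 (firstChild): h2
After 2 (lastChild): img
After 3 (firstChild): html
After 4 (nextSibling): section
After 5 (parentNode): img
After 6 (parentNode): h2
After 7 (lastChild): img
After 8 (parentNode): h2
After 9 (firstChild): ol
After 10 (firstChild): ol (no-op, stayed)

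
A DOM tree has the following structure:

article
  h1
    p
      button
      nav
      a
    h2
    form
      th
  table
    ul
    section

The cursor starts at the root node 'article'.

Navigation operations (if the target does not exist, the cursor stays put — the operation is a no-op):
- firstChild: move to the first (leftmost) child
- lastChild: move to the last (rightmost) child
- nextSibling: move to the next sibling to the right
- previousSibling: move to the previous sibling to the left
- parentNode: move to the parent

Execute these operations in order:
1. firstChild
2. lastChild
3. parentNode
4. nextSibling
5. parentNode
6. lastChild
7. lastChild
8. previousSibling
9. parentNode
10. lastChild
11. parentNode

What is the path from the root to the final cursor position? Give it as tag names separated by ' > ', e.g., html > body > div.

After 1 (firstChild): h1
After 2 (lastChild): form
After 3 (parentNode): h1
After 4 (nextSibling): table
After 5 (parentNode): article
After 6 (lastChild): table
After 7 (lastChild): section
After 8 (previousSibling): ul
After 9 (parentNode): table
After 10 (lastChild): section
After 11 (parentNode): table

Answer: article > table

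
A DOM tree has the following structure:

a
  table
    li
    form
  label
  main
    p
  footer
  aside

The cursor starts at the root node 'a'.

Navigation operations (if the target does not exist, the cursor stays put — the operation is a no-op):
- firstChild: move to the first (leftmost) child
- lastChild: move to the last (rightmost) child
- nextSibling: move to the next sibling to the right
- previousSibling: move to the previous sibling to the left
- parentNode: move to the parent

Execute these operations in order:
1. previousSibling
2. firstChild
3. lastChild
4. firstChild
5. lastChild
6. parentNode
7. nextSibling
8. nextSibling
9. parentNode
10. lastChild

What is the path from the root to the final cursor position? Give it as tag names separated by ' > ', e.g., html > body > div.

After 1 (previousSibling): a (no-op, stayed)
After 2 (firstChild): table
After 3 (lastChild): form
After 4 (firstChild): form (no-op, stayed)
After 5 (lastChild): form (no-op, stayed)
After 6 (parentNode): table
After 7 (nextSibling): label
After 8 (nextSibling): main
After 9 (parentNode): a
After 10 (lastChild): aside

Answer: a > aside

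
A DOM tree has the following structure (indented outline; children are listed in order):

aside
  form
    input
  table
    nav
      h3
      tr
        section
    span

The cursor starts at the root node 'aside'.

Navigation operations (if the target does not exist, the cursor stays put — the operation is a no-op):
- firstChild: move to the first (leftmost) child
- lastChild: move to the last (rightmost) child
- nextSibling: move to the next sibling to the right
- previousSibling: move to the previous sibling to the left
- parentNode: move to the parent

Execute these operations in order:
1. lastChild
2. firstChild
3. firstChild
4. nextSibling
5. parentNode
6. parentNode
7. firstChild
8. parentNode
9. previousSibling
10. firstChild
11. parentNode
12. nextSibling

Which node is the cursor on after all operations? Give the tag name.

After 1 (lastChild): table
After 2 (firstChild): nav
After 3 (firstChild): h3
After 4 (nextSibling): tr
After 5 (parentNode): nav
After 6 (parentNode): table
After 7 (firstChild): nav
After 8 (parentNode): table
After 9 (previousSibling): form
After 10 (firstChild): input
After 11 (parentNode): form
After 12 (nextSibling): table

Answer: table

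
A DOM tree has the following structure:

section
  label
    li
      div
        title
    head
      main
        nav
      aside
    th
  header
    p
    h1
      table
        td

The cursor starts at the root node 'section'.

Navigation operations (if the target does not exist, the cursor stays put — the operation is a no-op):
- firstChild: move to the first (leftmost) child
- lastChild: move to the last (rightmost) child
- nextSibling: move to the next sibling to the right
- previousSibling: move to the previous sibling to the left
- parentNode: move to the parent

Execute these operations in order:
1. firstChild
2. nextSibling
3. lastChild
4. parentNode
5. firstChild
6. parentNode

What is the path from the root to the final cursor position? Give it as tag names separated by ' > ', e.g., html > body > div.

Answer: section > header

Derivation:
After 1 (firstChild): label
After 2 (nextSibling): header
After 3 (lastChild): h1
After 4 (parentNode): header
After 5 (firstChild): p
After 6 (parentNode): header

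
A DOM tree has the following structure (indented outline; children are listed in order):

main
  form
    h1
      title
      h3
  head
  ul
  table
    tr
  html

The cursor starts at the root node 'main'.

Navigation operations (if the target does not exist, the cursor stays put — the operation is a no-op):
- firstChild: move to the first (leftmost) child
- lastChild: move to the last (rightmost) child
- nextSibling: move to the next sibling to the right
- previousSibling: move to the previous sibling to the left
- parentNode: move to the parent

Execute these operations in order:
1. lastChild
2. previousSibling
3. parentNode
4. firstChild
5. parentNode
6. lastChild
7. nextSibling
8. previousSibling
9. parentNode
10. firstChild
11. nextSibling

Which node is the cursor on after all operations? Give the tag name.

After 1 (lastChild): html
After 2 (previousSibling): table
After 3 (parentNode): main
After 4 (firstChild): form
After 5 (parentNode): main
After 6 (lastChild): html
After 7 (nextSibling): html (no-op, stayed)
After 8 (previousSibling): table
After 9 (parentNode): main
After 10 (firstChild): form
After 11 (nextSibling): head

Answer: head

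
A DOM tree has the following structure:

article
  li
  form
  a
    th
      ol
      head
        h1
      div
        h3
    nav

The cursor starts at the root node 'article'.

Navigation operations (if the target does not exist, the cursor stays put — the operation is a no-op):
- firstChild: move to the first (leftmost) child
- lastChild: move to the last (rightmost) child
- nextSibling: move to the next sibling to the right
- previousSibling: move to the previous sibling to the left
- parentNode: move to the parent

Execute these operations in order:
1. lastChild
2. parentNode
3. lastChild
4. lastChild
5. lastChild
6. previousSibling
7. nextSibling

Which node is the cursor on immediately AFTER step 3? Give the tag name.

After 1 (lastChild): a
After 2 (parentNode): article
After 3 (lastChild): a

Answer: a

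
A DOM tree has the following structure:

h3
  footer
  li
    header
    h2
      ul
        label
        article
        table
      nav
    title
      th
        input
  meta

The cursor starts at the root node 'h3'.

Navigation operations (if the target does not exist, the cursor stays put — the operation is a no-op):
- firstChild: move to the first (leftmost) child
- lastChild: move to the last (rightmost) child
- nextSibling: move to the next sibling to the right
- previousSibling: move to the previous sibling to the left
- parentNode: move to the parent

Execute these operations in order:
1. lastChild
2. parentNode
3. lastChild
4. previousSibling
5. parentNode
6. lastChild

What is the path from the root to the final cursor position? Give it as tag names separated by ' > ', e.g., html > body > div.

After 1 (lastChild): meta
After 2 (parentNode): h3
After 3 (lastChild): meta
After 4 (previousSibling): li
After 5 (parentNode): h3
After 6 (lastChild): meta

Answer: h3 > meta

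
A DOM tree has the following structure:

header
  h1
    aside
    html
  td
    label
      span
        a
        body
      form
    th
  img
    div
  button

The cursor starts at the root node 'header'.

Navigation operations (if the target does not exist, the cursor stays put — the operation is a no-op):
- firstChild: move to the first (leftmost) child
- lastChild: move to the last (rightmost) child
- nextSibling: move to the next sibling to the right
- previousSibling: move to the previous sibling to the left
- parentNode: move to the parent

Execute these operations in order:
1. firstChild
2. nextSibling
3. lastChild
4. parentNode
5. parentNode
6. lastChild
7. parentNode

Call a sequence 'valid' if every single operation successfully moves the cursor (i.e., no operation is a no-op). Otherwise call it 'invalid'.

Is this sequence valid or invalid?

Answer: valid

Derivation:
After 1 (firstChild): h1
After 2 (nextSibling): td
After 3 (lastChild): th
After 4 (parentNode): td
After 5 (parentNode): header
After 6 (lastChild): button
After 7 (parentNode): header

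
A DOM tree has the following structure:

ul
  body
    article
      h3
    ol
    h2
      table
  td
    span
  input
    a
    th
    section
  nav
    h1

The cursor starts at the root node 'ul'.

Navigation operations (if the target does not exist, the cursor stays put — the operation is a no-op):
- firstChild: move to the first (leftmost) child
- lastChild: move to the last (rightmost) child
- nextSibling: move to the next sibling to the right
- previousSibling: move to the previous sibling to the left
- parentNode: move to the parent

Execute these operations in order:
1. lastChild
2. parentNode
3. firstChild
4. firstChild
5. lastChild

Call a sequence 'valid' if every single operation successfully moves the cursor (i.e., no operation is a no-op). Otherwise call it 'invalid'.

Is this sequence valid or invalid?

After 1 (lastChild): nav
After 2 (parentNode): ul
After 3 (firstChild): body
After 4 (firstChild): article
After 5 (lastChild): h3

Answer: valid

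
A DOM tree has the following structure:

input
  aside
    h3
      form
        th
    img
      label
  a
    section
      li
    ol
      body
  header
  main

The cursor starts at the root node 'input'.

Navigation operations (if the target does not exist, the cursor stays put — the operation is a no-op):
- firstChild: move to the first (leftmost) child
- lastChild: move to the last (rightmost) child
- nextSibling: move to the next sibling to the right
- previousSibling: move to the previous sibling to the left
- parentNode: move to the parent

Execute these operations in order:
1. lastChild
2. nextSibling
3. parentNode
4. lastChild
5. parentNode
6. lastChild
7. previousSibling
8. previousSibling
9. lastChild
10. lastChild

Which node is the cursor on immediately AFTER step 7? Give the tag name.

After 1 (lastChild): main
After 2 (nextSibling): main (no-op, stayed)
After 3 (parentNode): input
After 4 (lastChild): main
After 5 (parentNode): input
After 6 (lastChild): main
After 7 (previousSibling): header

Answer: header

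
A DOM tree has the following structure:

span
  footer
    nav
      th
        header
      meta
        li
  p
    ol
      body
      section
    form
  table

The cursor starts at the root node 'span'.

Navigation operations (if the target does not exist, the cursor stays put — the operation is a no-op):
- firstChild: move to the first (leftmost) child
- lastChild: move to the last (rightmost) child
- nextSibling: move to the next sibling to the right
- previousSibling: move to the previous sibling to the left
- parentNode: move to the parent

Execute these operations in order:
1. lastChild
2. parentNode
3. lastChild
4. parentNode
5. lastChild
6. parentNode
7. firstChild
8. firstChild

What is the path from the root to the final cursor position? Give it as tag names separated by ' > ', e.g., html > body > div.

After 1 (lastChild): table
After 2 (parentNode): span
After 3 (lastChild): table
After 4 (parentNode): span
After 5 (lastChild): table
After 6 (parentNode): span
After 7 (firstChild): footer
After 8 (firstChild): nav

Answer: span > footer > nav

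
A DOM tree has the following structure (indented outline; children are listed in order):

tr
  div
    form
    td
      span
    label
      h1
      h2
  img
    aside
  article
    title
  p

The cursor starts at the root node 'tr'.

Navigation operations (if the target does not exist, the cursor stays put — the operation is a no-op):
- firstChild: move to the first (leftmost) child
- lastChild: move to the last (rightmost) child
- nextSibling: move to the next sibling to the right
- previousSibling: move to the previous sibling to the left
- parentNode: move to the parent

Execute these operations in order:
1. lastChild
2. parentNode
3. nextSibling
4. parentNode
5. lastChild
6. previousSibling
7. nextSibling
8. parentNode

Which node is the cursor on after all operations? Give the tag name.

Answer: tr

Derivation:
After 1 (lastChild): p
After 2 (parentNode): tr
After 3 (nextSibling): tr (no-op, stayed)
After 4 (parentNode): tr (no-op, stayed)
After 5 (lastChild): p
After 6 (previousSibling): article
After 7 (nextSibling): p
After 8 (parentNode): tr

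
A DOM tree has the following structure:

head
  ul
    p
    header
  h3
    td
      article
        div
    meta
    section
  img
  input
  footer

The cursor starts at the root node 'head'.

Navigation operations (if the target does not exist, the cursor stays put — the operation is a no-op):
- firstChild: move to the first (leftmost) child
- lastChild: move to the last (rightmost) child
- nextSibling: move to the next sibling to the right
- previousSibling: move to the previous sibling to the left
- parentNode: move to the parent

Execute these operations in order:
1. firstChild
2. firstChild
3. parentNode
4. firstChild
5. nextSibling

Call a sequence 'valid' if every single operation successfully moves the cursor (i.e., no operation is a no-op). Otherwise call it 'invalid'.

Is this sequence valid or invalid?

Answer: valid

Derivation:
After 1 (firstChild): ul
After 2 (firstChild): p
After 3 (parentNode): ul
After 4 (firstChild): p
After 5 (nextSibling): header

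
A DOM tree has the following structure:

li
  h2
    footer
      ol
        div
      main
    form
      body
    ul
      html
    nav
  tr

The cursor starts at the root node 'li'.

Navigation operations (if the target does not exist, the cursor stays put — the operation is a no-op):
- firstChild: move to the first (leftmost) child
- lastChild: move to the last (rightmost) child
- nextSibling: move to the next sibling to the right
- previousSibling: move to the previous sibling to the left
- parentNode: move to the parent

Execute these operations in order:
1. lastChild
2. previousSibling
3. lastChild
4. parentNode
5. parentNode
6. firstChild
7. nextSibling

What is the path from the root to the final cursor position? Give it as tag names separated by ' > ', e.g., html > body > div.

After 1 (lastChild): tr
After 2 (previousSibling): h2
After 3 (lastChild): nav
After 4 (parentNode): h2
After 5 (parentNode): li
After 6 (firstChild): h2
After 7 (nextSibling): tr

Answer: li > tr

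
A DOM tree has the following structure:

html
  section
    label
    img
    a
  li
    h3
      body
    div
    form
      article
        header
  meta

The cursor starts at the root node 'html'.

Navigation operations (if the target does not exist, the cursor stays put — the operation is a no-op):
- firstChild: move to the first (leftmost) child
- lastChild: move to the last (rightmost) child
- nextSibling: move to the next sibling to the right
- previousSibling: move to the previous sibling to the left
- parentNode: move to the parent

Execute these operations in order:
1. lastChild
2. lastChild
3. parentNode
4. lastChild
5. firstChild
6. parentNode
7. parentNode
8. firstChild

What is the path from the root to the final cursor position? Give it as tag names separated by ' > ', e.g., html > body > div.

After 1 (lastChild): meta
After 2 (lastChild): meta (no-op, stayed)
After 3 (parentNode): html
After 4 (lastChild): meta
After 5 (firstChild): meta (no-op, stayed)
After 6 (parentNode): html
After 7 (parentNode): html (no-op, stayed)
After 8 (firstChild): section

Answer: html > section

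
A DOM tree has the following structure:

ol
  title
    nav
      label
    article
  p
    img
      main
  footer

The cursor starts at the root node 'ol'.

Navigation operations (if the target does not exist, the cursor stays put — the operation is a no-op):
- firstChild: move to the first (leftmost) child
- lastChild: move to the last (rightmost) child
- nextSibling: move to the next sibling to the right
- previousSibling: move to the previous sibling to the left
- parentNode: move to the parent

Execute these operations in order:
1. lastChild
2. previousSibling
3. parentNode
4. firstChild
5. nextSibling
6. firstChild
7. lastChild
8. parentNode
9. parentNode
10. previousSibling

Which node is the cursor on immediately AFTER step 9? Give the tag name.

After 1 (lastChild): footer
After 2 (previousSibling): p
After 3 (parentNode): ol
After 4 (firstChild): title
After 5 (nextSibling): p
After 6 (firstChild): img
After 7 (lastChild): main
After 8 (parentNode): img
After 9 (parentNode): p

Answer: p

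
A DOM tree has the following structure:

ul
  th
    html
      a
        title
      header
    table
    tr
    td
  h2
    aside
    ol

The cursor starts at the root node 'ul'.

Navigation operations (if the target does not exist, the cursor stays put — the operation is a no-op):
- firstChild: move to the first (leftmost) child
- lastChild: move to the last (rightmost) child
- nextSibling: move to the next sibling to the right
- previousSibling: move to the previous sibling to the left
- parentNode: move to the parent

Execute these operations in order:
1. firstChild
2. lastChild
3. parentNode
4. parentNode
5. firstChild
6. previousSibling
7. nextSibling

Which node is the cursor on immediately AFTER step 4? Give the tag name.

Answer: ul

Derivation:
After 1 (firstChild): th
After 2 (lastChild): td
After 3 (parentNode): th
After 4 (parentNode): ul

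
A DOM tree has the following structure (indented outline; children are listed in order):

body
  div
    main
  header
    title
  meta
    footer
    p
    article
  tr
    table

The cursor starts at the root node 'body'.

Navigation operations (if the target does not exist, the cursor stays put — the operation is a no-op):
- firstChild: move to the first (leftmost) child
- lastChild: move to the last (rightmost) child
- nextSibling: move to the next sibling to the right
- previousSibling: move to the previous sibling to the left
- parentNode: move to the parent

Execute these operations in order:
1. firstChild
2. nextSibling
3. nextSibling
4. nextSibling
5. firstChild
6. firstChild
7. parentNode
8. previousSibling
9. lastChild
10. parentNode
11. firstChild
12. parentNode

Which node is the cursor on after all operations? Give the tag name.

After 1 (firstChild): div
After 2 (nextSibling): header
After 3 (nextSibling): meta
After 4 (nextSibling): tr
After 5 (firstChild): table
After 6 (firstChild): table (no-op, stayed)
After 7 (parentNode): tr
After 8 (previousSibling): meta
After 9 (lastChild): article
After 10 (parentNode): meta
After 11 (firstChild): footer
After 12 (parentNode): meta

Answer: meta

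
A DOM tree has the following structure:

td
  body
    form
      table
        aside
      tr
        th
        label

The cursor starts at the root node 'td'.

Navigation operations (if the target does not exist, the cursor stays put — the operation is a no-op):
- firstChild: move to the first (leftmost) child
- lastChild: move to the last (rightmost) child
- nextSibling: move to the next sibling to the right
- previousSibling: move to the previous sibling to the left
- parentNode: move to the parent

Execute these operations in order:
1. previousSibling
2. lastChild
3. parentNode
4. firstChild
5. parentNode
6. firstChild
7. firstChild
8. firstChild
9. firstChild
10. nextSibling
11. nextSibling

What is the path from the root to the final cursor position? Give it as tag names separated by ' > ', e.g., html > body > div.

After 1 (previousSibling): td (no-op, stayed)
After 2 (lastChild): body
After 3 (parentNode): td
After 4 (firstChild): body
After 5 (parentNode): td
After 6 (firstChild): body
After 7 (firstChild): form
After 8 (firstChild): table
After 9 (firstChild): aside
After 10 (nextSibling): aside (no-op, stayed)
After 11 (nextSibling): aside (no-op, stayed)

Answer: td > body > form > table > aside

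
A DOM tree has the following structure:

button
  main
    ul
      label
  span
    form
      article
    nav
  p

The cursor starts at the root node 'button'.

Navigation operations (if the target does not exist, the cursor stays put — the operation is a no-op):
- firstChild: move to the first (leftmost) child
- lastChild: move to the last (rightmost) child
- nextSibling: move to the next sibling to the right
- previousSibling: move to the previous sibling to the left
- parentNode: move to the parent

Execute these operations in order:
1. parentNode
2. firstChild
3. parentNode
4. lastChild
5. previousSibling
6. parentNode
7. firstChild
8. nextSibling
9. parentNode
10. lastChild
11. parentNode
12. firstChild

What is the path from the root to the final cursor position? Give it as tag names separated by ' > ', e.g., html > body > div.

After 1 (parentNode): button (no-op, stayed)
After 2 (firstChild): main
After 3 (parentNode): button
After 4 (lastChild): p
After 5 (previousSibling): span
After 6 (parentNode): button
After 7 (firstChild): main
After 8 (nextSibling): span
After 9 (parentNode): button
After 10 (lastChild): p
After 11 (parentNode): button
After 12 (firstChild): main

Answer: button > main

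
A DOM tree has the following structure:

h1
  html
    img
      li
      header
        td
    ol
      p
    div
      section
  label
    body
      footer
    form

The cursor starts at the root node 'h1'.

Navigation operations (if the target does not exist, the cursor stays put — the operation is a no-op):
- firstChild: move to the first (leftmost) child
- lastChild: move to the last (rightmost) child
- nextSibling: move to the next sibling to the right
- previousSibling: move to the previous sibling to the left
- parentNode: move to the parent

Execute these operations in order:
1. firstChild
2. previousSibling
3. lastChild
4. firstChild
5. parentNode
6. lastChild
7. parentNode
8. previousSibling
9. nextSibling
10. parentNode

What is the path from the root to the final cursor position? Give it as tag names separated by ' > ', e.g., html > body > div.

Answer: h1 > html

Derivation:
After 1 (firstChild): html
After 2 (previousSibling): html (no-op, stayed)
After 3 (lastChild): div
After 4 (firstChild): section
After 5 (parentNode): div
After 6 (lastChild): section
After 7 (parentNode): div
After 8 (previousSibling): ol
After 9 (nextSibling): div
After 10 (parentNode): html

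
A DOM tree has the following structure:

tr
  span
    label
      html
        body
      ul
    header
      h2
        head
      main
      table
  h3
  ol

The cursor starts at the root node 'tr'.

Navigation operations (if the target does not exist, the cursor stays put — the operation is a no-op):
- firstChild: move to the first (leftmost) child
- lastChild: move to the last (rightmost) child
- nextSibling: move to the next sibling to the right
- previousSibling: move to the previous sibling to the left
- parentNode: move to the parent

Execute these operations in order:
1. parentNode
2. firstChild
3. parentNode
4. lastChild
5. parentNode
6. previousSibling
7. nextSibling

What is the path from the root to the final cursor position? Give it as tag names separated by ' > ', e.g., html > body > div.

After 1 (parentNode): tr (no-op, stayed)
After 2 (firstChild): span
After 3 (parentNode): tr
After 4 (lastChild): ol
After 5 (parentNode): tr
After 6 (previousSibling): tr (no-op, stayed)
After 7 (nextSibling): tr (no-op, stayed)

Answer: tr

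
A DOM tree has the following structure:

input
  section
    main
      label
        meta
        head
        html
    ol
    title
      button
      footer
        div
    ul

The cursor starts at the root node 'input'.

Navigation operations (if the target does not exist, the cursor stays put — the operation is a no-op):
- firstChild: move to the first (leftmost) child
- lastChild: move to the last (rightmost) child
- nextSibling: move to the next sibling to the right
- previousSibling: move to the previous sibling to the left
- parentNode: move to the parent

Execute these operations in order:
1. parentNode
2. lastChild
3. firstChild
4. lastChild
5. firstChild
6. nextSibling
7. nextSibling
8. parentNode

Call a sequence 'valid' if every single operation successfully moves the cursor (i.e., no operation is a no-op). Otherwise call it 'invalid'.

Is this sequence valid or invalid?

Answer: invalid

Derivation:
After 1 (parentNode): input (no-op, stayed)
After 2 (lastChild): section
After 3 (firstChild): main
After 4 (lastChild): label
After 5 (firstChild): meta
After 6 (nextSibling): head
After 7 (nextSibling): html
After 8 (parentNode): label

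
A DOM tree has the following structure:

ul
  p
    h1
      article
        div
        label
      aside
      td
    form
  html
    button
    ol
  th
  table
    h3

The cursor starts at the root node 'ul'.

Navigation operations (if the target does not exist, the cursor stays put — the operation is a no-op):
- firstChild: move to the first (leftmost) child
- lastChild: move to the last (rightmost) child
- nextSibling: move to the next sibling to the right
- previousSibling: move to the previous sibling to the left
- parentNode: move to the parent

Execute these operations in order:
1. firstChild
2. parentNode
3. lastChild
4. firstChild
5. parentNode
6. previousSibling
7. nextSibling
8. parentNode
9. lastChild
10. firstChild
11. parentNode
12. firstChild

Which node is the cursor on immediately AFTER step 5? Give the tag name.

Answer: table

Derivation:
After 1 (firstChild): p
After 2 (parentNode): ul
After 3 (lastChild): table
After 4 (firstChild): h3
After 5 (parentNode): table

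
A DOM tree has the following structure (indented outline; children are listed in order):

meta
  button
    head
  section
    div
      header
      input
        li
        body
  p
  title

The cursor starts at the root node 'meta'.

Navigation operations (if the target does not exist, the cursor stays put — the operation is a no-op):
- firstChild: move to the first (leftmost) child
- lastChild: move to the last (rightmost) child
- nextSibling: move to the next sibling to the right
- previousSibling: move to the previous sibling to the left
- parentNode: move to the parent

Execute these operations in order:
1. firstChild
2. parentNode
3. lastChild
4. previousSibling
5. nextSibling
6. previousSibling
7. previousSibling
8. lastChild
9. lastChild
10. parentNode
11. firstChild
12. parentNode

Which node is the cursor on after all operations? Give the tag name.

After 1 (firstChild): button
After 2 (parentNode): meta
After 3 (lastChild): title
After 4 (previousSibling): p
After 5 (nextSibling): title
After 6 (previousSibling): p
After 7 (previousSibling): section
After 8 (lastChild): div
After 9 (lastChild): input
After 10 (parentNode): div
After 11 (firstChild): header
After 12 (parentNode): div

Answer: div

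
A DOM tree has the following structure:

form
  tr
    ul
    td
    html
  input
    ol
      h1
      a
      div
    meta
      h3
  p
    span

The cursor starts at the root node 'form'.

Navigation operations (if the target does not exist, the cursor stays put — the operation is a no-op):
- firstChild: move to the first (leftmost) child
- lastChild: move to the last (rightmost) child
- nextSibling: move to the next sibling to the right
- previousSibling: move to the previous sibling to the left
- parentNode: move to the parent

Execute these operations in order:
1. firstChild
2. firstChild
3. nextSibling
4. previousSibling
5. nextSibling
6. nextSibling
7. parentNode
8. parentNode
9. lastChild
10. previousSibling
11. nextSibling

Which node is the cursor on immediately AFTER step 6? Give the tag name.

After 1 (firstChild): tr
After 2 (firstChild): ul
After 3 (nextSibling): td
After 4 (previousSibling): ul
After 5 (nextSibling): td
After 6 (nextSibling): html

Answer: html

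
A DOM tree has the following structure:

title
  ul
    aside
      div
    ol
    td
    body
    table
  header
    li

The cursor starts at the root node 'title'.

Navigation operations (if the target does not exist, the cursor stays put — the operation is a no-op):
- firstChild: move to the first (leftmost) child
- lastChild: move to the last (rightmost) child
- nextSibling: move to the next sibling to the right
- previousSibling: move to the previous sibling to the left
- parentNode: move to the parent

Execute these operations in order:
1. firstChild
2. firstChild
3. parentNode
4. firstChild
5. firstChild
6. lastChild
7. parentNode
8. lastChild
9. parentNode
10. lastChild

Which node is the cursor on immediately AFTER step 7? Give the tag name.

Answer: aside

Derivation:
After 1 (firstChild): ul
After 2 (firstChild): aside
After 3 (parentNode): ul
After 4 (firstChild): aside
After 5 (firstChild): div
After 6 (lastChild): div (no-op, stayed)
After 7 (parentNode): aside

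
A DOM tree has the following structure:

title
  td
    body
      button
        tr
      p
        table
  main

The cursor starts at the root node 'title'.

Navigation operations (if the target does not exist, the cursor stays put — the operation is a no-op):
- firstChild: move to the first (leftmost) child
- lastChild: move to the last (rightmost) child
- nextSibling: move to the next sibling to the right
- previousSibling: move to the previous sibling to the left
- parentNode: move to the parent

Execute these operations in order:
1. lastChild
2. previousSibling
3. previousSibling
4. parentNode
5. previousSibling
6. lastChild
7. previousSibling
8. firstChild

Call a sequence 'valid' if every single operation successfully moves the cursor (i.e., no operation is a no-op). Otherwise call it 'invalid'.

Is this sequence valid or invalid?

Answer: invalid

Derivation:
After 1 (lastChild): main
After 2 (previousSibling): td
After 3 (previousSibling): td (no-op, stayed)
After 4 (parentNode): title
After 5 (previousSibling): title (no-op, stayed)
After 6 (lastChild): main
After 7 (previousSibling): td
After 8 (firstChild): body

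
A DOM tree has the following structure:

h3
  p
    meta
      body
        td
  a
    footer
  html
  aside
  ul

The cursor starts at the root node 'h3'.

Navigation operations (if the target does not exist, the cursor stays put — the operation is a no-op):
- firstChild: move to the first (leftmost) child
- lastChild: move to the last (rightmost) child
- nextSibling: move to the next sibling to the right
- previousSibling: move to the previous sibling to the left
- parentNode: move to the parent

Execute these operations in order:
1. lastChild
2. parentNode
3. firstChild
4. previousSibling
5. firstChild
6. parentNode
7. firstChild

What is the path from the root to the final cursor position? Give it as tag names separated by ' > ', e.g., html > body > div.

After 1 (lastChild): ul
After 2 (parentNode): h3
After 3 (firstChild): p
After 4 (previousSibling): p (no-op, stayed)
After 5 (firstChild): meta
After 6 (parentNode): p
After 7 (firstChild): meta

Answer: h3 > p > meta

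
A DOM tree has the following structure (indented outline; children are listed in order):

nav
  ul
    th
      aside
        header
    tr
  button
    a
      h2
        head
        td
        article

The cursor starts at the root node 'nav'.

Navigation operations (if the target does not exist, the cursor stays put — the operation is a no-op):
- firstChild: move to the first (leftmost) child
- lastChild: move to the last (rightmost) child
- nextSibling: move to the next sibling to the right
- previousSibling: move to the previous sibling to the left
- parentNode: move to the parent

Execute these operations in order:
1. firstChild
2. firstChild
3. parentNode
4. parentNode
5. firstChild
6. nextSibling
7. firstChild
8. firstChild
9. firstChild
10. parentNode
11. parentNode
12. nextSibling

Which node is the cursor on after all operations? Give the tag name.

After 1 (firstChild): ul
After 2 (firstChild): th
After 3 (parentNode): ul
After 4 (parentNode): nav
After 5 (firstChild): ul
After 6 (nextSibling): button
After 7 (firstChild): a
After 8 (firstChild): h2
After 9 (firstChild): head
After 10 (parentNode): h2
After 11 (parentNode): a
After 12 (nextSibling): a (no-op, stayed)

Answer: a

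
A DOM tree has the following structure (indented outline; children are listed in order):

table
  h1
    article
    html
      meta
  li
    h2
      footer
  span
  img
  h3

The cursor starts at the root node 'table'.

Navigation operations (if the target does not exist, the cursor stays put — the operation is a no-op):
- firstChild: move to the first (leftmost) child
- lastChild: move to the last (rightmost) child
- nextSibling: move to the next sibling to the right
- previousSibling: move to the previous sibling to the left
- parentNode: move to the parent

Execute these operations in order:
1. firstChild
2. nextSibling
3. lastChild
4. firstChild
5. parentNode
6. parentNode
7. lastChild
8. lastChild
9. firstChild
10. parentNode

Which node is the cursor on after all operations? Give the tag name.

Answer: h2

Derivation:
After 1 (firstChild): h1
After 2 (nextSibling): li
After 3 (lastChild): h2
After 4 (firstChild): footer
After 5 (parentNode): h2
After 6 (parentNode): li
After 7 (lastChild): h2
After 8 (lastChild): footer
After 9 (firstChild): footer (no-op, stayed)
After 10 (parentNode): h2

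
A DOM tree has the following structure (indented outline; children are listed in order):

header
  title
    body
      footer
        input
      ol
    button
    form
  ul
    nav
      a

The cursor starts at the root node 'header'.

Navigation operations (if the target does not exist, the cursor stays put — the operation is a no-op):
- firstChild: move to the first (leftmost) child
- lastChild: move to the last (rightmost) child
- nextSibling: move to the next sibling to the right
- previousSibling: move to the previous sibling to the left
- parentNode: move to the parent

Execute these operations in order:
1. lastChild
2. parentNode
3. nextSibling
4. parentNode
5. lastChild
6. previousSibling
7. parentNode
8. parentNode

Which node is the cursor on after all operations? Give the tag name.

After 1 (lastChild): ul
After 2 (parentNode): header
After 3 (nextSibling): header (no-op, stayed)
After 4 (parentNode): header (no-op, stayed)
After 5 (lastChild): ul
After 6 (previousSibling): title
After 7 (parentNode): header
After 8 (parentNode): header (no-op, stayed)

Answer: header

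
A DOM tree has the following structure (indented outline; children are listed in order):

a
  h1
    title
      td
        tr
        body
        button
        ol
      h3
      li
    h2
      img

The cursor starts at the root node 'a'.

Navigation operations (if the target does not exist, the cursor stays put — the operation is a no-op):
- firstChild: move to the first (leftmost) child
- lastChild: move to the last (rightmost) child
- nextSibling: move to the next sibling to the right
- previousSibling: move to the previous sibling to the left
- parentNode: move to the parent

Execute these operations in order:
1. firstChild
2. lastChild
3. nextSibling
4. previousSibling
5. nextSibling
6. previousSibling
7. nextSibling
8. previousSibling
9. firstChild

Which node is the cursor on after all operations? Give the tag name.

After 1 (firstChild): h1
After 2 (lastChild): h2
After 3 (nextSibling): h2 (no-op, stayed)
After 4 (previousSibling): title
After 5 (nextSibling): h2
After 6 (previousSibling): title
After 7 (nextSibling): h2
After 8 (previousSibling): title
After 9 (firstChild): td

Answer: td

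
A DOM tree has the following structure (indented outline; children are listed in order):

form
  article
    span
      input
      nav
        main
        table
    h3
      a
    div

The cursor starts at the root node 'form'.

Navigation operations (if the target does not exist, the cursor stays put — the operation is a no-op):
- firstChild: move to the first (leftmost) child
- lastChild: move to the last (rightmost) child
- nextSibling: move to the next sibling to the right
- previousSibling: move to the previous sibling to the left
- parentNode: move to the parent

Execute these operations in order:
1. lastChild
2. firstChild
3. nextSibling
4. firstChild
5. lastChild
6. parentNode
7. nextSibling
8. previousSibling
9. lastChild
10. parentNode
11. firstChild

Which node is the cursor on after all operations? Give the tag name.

After 1 (lastChild): article
After 2 (firstChild): span
After 3 (nextSibling): h3
After 4 (firstChild): a
After 5 (lastChild): a (no-op, stayed)
After 6 (parentNode): h3
After 7 (nextSibling): div
After 8 (previousSibling): h3
After 9 (lastChild): a
After 10 (parentNode): h3
After 11 (firstChild): a

Answer: a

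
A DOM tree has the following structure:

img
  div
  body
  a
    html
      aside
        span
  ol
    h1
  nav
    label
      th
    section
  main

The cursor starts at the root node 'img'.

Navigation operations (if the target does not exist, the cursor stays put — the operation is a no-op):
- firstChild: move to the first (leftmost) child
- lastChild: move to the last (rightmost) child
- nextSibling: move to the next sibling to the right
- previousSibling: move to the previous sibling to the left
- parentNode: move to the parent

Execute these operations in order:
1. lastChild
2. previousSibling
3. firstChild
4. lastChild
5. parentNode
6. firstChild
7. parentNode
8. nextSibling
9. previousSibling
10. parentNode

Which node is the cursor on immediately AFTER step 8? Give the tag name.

After 1 (lastChild): main
After 2 (previousSibling): nav
After 3 (firstChild): label
After 4 (lastChild): th
After 5 (parentNode): label
After 6 (firstChild): th
After 7 (parentNode): label
After 8 (nextSibling): section

Answer: section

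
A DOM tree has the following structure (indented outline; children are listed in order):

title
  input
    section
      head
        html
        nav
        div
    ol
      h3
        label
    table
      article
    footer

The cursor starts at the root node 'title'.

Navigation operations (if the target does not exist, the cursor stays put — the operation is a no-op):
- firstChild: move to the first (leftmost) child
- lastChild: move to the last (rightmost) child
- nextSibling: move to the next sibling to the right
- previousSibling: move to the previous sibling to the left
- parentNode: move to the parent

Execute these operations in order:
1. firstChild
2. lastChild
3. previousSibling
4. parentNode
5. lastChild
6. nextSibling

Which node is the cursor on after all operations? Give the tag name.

Answer: footer

Derivation:
After 1 (firstChild): input
After 2 (lastChild): footer
After 3 (previousSibling): table
After 4 (parentNode): input
After 5 (lastChild): footer
After 6 (nextSibling): footer (no-op, stayed)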